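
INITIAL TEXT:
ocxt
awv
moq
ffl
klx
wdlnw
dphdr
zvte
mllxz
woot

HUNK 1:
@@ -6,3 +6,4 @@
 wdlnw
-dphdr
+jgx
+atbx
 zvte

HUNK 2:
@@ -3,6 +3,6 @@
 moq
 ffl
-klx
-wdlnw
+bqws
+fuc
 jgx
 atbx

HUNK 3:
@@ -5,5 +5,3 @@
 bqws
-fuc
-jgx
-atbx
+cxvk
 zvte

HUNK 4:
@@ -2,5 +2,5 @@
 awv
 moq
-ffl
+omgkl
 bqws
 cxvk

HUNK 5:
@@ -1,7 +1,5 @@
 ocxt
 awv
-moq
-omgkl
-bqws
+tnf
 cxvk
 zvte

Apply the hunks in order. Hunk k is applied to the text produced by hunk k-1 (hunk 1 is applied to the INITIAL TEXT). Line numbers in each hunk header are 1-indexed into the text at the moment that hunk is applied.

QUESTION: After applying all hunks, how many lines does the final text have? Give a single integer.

Hunk 1: at line 6 remove [dphdr] add [jgx,atbx] -> 11 lines: ocxt awv moq ffl klx wdlnw jgx atbx zvte mllxz woot
Hunk 2: at line 3 remove [klx,wdlnw] add [bqws,fuc] -> 11 lines: ocxt awv moq ffl bqws fuc jgx atbx zvte mllxz woot
Hunk 3: at line 5 remove [fuc,jgx,atbx] add [cxvk] -> 9 lines: ocxt awv moq ffl bqws cxvk zvte mllxz woot
Hunk 4: at line 2 remove [ffl] add [omgkl] -> 9 lines: ocxt awv moq omgkl bqws cxvk zvte mllxz woot
Hunk 5: at line 1 remove [moq,omgkl,bqws] add [tnf] -> 7 lines: ocxt awv tnf cxvk zvte mllxz woot
Final line count: 7

Answer: 7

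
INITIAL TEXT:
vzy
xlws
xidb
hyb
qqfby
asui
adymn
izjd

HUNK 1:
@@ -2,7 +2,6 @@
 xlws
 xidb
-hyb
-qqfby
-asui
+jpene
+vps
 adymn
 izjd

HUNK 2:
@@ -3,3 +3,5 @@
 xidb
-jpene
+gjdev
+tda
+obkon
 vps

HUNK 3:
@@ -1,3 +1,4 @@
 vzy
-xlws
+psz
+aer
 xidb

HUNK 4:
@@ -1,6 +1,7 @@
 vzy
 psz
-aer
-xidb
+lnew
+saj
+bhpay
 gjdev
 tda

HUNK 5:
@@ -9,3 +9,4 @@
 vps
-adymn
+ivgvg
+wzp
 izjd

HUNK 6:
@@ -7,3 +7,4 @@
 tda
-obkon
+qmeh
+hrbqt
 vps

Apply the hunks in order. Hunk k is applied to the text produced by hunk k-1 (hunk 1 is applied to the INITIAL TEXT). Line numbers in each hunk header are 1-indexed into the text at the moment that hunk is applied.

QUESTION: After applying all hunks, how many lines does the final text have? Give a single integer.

Hunk 1: at line 2 remove [hyb,qqfby,asui] add [jpene,vps] -> 7 lines: vzy xlws xidb jpene vps adymn izjd
Hunk 2: at line 3 remove [jpene] add [gjdev,tda,obkon] -> 9 lines: vzy xlws xidb gjdev tda obkon vps adymn izjd
Hunk 3: at line 1 remove [xlws] add [psz,aer] -> 10 lines: vzy psz aer xidb gjdev tda obkon vps adymn izjd
Hunk 4: at line 1 remove [aer,xidb] add [lnew,saj,bhpay] -> 11 lines: vzy psz lnew saj bhpay gjdev tda obkon vps adymn izjd
Hunk 5: at line 9 remove [adymn] add [ivgvg,wzp] -> 12 lines: vzy psz lnew saj bhpay gjdev tda obkon vps ivgvg wzp izjd
Hunk 6: at line 7 remove [obkon] add [qmeh,hrbqt] -> 13 lines: vzy psz lnew saj bhpay gjdev tda qmeh hrbqt vps ivgvg wzp izjd
Final line count: 13

Answer: 13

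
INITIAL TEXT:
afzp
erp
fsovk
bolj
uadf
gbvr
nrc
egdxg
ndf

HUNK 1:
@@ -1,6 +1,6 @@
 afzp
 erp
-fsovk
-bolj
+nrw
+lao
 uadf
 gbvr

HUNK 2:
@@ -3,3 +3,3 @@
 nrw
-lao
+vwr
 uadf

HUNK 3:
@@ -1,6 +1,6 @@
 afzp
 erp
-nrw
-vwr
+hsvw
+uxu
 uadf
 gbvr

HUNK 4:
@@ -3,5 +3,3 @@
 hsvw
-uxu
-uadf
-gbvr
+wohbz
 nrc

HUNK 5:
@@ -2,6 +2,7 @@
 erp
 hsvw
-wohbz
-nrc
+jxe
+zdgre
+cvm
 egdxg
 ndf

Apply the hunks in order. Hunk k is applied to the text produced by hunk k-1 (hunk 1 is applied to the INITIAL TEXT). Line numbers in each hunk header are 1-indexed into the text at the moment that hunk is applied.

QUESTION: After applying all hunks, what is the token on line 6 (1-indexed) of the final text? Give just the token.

Hunk 1: at line 1 remove [fsovk,bolj] add [nrw,lao] -> 9 lines: afzp erp nrw lao uadf gbvr nrc egdxg ndf
Hunk 2: at line 3 remove [lao] add [vwr] -> 9 lines: afzp erp nrw vwr uadf gbvr nrc egdxg ndf
Hunk 3: at line 1 remove [nrw,vwr] add [hsvw,uxu] -> 9 lines: afzp erp hsvw uxu uadf gbvr nrc egdxg ndf
Hunk 4: at line 3 remove [uxu,uadf,gbvr] add [wohbz] -> 7 lines: afzp erp hsvw wohbz nrc egdxg ndf
Hunk 5: at line 2 remove [wohbz,nrc] add [jxe,zdgre,cvm] -> 8 lines: afzp erp hsvw jxe zdgre cvm egdxg ndf
Final line 6: cvm

Answer: cvm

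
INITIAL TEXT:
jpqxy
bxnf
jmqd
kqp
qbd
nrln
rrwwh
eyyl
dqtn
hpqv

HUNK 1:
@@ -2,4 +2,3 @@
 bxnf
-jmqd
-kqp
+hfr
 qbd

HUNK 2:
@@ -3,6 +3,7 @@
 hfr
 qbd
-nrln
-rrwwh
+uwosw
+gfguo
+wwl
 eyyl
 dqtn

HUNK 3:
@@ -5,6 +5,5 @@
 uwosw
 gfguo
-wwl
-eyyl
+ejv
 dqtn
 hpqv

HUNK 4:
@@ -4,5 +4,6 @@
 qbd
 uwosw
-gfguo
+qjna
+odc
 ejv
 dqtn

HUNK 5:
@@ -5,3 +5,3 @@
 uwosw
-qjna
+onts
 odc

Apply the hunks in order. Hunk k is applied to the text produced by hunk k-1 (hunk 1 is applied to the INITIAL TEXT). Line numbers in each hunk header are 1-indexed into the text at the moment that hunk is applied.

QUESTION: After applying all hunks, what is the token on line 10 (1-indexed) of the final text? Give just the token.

Hunk 1: at line 2 remove [jmqd,kqp] add [hfr] -> 9 lines: jpqxy bxnf hfr qbd nrln rrwwh eyyl dqtn hpqv
Hunk 2: at line 3 remove [nrln,rrwwh] add [uwosw,gfguo,wwl] -> 10 lines: jpqxy bxnf hfr qbd uwosw gfguo wwl eyyl dqtn hpqv
Hunk 3: at line 5 remove [wwl,eyyl] add [ejv] -> 9 lines: jpqxy bxnf hfr qbd uwosw gfguo ejv dqtn hpqv
Hunk 4: at line 4 remove [gfguo] add [qjna,odc] -> 10 lines: jpqxy bxnf hfr qbd uwosw qjna odc ejv dqtn hpqv
Hunk 5: at line 5 remove [qjna] add [onts] -> 10 lines: jpqxy bxnf hfr qbd uwosw onts odc ejv dqtn hpqv
Final line 10: hpqv

Answer: hpqv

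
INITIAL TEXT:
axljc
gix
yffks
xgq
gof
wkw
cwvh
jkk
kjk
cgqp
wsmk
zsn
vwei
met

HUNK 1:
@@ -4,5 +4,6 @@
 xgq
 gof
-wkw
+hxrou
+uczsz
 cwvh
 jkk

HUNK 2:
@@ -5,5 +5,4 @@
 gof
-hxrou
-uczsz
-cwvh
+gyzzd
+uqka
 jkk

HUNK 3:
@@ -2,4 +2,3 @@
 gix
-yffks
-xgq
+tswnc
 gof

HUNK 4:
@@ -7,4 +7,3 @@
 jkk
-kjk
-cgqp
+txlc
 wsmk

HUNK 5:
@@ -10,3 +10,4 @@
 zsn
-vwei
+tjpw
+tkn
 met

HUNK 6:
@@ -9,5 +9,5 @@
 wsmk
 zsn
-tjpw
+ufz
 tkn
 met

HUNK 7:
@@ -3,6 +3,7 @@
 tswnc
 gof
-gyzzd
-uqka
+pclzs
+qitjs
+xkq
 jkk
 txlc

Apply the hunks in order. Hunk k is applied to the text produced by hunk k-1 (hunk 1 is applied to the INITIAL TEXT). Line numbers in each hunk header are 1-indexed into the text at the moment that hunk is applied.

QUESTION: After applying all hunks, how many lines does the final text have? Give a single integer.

Answer: 14

Derivation:
Hunk 1: at line 4 remove [wkw] add [hxrou,uczsz] -> 15 lines: axljc gix yffks xgq gof hxrou uczsz cwvh jkk kjk cgqp wsmk zsn vwei met
Hunk 2: at line 5 remove [hxrou,uczsz,cwvh] add [gyzzd,uqka] -> 14 lines: axljc gix yffks xgq gof gyzzd uqka jkk kjk cgqp wsmk zsn vwei met
Hunk 3: at line 2 remove [yffks,xgq] add [tswnc] -> 13 lines: axljc gix tswnc gof gyzzd uqka jkk kjk cgqp wsmk zsn vwei met
Hunk 4: at line 7 remove [kjk,cgqp] add [txlc] -> 12 lines: axljc gix tswnc gof gyzzd uqka jkk txlc wsmk zsn vwei met
Hunk 5: at line 10 remove [vwei] add [tjpw,tkn] -> 13 lines: axljc gix tswnc gof gyzzd uqka jkk txlc wsmk zsn tjpw tkn met
Hunk 6: at line 9 remove [tjpw] add [ufz] -> 13 lines: axljc gix tswnc gof gyzzd uqka jkk txlc wsmk zsn ufz tkn met
Hunk 7: at line 3 remove [gyzzd,uqka] add [pclzs,qitjs,xkq] -> 14 lines: axljc gix tswnc gof pclzs qitjs xkq jkk txlc wsmk zsn ufz tkn met
Final line count: 14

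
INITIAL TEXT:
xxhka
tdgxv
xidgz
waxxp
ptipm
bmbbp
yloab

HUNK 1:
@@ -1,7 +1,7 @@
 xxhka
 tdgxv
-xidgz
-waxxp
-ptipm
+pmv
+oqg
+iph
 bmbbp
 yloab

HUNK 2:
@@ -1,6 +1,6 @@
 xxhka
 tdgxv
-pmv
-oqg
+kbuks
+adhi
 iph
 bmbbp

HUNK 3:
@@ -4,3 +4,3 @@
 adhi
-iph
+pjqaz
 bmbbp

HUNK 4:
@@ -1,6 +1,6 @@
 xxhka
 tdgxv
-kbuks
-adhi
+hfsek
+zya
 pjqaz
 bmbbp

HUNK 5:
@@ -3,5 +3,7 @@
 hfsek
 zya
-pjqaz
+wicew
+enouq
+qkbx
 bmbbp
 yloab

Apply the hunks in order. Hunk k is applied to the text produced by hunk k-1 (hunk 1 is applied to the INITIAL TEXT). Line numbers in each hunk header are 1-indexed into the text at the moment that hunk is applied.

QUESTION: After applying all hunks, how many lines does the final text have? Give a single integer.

Answer: 9

Derivation:
Hunk 1: at line 1 remove [xidgz,waxxp,ptipm] add [pmv,oqg,iph] -> 7 lines: xxhka tdgxv pmv oqg iph bmbbp yloab
Hunk 2: at line 1 remove [pmv,oqg] add [kbuks,adhi] -> 7 lines: xxhka tdgxv kbuks adhi iph bmbbp yloab
Hunk 3: at line 4 remove [iph] add [pjqaz] -> 7 lines: xxhka tdgxv kbuks adhi pjqaz bmbbp yloab
Hunk 4: at line 1 remove [kbuks,adhi] add [hfsek,zya] -> 7 lines: xxhka tdgxv hfsek zya pjqaz bmbbp yloab
Hunk 5: at line 3 remove [pjqaz] add [wicew,enouq,qkbx] -> 9 lines: xxhka tdgxv hfsek zya wicew enouq qkbx bmbbp yloab
Final line count: 9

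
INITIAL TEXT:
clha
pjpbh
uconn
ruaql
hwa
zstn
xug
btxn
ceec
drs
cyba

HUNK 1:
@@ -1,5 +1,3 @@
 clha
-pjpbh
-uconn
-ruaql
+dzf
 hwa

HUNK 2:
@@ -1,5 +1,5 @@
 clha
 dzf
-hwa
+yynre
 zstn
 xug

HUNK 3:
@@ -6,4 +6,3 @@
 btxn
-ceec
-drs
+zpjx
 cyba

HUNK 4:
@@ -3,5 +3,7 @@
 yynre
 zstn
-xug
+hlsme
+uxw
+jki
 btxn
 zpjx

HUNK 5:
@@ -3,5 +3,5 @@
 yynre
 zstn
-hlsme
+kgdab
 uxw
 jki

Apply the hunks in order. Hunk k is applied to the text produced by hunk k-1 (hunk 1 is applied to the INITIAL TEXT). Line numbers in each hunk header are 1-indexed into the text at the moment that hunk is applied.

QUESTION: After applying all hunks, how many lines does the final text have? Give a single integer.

Hunk 1: at line 1 remove [pjpbh,uconn,ruaql] add [dzf] -> 9 lines: clha dzf hwa zstn xug btxn ceec drs cyba
Hunk 2: at line 1 remove [hwa] add [yynre] -> 9 lines: clha dzf yynre zstn xug btxn ceec drs cyba
Hunk 3: at line 6 remove [ceec,drs] add [zpjx] -> 8 lines: clha dzf yynre zstn xug btxn zpjx cyba
Hunk 4: at line 3 remove [xug] add [hlsme,uxw,jki] -> 10 lines: clha dzf yynre zstn hlsme uxw jki btxn zpjx cyba
Hunk 5: at line 3 remove [hlsme] add [kgdab] -> 10 lines: clha dzf yynre zstn kgdab uxw jki btxn zpjx cyba
Final line count: 10

Answer: 10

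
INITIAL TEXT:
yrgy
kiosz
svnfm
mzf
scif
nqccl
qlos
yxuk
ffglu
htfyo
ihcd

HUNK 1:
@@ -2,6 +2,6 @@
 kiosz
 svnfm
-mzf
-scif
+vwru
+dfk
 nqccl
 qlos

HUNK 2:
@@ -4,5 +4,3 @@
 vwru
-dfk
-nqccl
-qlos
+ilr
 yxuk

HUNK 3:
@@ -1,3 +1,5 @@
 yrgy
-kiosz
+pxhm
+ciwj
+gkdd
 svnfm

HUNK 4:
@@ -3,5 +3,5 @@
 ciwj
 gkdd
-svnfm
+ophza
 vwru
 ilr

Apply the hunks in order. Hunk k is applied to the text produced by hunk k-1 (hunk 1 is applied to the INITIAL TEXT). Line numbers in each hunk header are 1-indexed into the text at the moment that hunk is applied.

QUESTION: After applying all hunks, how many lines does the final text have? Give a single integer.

Answer: 11

Derivation:
Hunk 1: at line 2 remove [mzf,scif] add [vwru,dfk] -> 11 lines: yrgy kiosz svnfm vwru dfk nqccl qlos yxuk ffglu htfyo ihcd
Hunk 2: at line 4 remove [dfk,nqccl,qlos] add [ilr] -> 9 lines: yrgy kiosz svnfm vwru ilr yxuk ffglu htfyo ihcd
Hunk 3: at line 1 remove [kiosz] add [pxhm,ciwj,gkdd] -> 11 lines: yrgy pxhm ciwj gkdd svnfm vwru ilr yxuk ffglu htfyo ihcd
Hunk 4: at line 3 remove [svnfm] add [ophza] -> 11 lines: yrgy pxhm ciwj gkdd ophza vwru ilr yxuk ffglu htfyo ihcd
Final line count: 11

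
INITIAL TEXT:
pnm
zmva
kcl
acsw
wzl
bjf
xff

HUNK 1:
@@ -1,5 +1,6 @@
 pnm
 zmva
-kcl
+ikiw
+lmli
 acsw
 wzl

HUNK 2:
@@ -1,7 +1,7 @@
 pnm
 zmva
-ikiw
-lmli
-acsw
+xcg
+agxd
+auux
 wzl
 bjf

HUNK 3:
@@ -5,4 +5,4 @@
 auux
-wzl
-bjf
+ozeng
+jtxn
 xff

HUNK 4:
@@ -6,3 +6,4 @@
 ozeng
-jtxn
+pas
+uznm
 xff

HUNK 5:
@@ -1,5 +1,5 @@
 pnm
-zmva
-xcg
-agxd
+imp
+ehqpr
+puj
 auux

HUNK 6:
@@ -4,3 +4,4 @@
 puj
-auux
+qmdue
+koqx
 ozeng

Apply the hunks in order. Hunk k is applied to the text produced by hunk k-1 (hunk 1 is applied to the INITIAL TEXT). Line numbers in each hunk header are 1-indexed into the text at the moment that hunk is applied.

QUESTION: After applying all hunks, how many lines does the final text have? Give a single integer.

Hunk 1: at line 1 remove [kcl] add [ikiw,lmli] -> 8 lines: pnm zmva ikiw lmli acsw wzl bjf xff
Hunk 2: at line 1 remove [ikiw,lmli,acsw] add [xcg,agxd,auux] -> 8 lines: pnm zmva xcg agxd auux wzl bjf xff
Hunk 3: at line 5 remove [wzl,bjf] add [ozeng,jtxn] -> 8 lines: pnm zmva xcg agxd auux ozeng jtxn xff
Hunk 4: at line 6 remove [jtxn] add [pas,uznm] -> 9 lines: pnm zmva xcg agxd auux ozeng pas uznm xff
Hunk 5: at line 1 remove [zmva,xcg,agxd] add [imp,ehqpr,puj] -> 9 lines: pnm imp ehqpr puj auux ozeng pas uznm xff
Hunk 6: at line 4 remove [auux] add [qmdue,koqx] -> 10 lines: pnm imp ehqpr puj qmdue koqx ozeng pas uznm xff
Final line count: 10

Answer: 10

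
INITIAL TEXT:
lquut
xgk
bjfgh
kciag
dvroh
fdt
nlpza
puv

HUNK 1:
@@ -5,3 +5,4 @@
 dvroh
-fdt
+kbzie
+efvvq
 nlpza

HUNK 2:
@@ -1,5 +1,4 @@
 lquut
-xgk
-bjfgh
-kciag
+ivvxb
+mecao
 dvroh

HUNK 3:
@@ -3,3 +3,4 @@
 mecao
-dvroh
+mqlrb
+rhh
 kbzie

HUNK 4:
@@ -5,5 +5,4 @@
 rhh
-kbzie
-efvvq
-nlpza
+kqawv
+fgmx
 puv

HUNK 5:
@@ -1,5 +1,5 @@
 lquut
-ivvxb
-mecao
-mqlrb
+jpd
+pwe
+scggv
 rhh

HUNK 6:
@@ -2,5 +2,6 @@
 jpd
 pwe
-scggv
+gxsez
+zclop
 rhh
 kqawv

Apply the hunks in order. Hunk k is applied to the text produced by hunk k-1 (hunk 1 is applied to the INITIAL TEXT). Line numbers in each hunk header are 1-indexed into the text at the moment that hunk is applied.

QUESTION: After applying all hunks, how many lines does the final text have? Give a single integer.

Answer: 9

Derivation:
Hunk 1: at line 5 remove [fdt] add [kbzie,efvvq] -> 9 lines: lquut xgk bjfgh kciag dvroh kbzie efvvq nlpza puv
Hunk 2: at line 1 remove [xgk,bjfgh,kciag] add [ivvxb,mecao] -> 8 lines: lquut ivvxb mecao dvroh kbzie efvvq nlpza puv
Hunk 3: at line 3 remove [dvroh] add [mqlrb,rhh] -> 9 lines: lquut ivvxb mecao mqlrb rhh kbzie efvvq nlpza puv
Hunk 4: at line 5 remove [kbzie,efvvq,nlpza] add [kqawv,fgmx] -> 8 lines: lquut ivvxb mecao mqlrb rhh kqawv fgmx puv
Hunk 5: at line 1 remove [ivvxb,mecao,mqlrb] add [jpd,pwe,scggv] -> 8 lines: lquut jpd pwe scggv rhh kqawv fgmx puv
Hunk 6: at line 2 remove [scggv] add [gxsez,zclop] -> 9 lines: lquut jpd pwe gxsez zclop rhh kqawv fgmx puv
Final line count: 9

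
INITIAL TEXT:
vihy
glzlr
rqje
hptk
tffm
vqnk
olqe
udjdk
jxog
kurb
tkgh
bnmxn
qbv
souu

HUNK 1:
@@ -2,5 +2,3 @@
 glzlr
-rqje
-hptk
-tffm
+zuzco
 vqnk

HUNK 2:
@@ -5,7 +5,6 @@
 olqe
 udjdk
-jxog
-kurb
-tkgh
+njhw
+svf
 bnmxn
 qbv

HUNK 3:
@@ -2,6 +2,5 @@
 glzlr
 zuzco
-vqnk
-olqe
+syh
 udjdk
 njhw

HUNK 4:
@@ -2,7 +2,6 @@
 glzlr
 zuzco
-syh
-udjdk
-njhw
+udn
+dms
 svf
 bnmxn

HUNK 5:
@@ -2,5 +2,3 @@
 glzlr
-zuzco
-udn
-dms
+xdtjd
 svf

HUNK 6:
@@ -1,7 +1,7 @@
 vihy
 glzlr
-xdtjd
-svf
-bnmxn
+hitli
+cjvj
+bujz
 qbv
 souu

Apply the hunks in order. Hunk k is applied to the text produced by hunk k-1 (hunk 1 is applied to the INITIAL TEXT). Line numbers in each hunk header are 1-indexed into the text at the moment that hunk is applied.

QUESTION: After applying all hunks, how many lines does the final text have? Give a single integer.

Hunk 1: at line 2 remove [rqje,hptk,tffm] add [zuzco] -> 12 lines: vihy glzlr zuzco vqnk olqe udjdk jxog kurb tkgh bnmxn qbv souu
Hunk 2: at line 5 remove [jxog,kurb,tkgh] add [njhw,svf] -> 11 lines: vihy glzlr zuzco vqnk olqe udjdk njhw svf bnmxn qbv souu
Hunk 3: at line 2 remove [vqnk,olqe] add [syh] -> 10 lines: vihy glzlr zuzco syh udjdk njhw svf bnmxn qbv souu
Hunk 4: at line 2 remove [syh,udjdk,njhw] add [udn,dms] -> 9 lines: vihy glzlr zuzco udn dms svf bnmxn qbv souu
Hunk 5: at line 2 remove [zuzco,udn,dms] add [xdtjd] -> 7 lines: vihy glzlr xdtjd svf bnmxn qbv souu
Hunk 6: at line 1 remove [xdtjd,svf,bnmxn] add [hitli,cjvj,bujz] -> 7 lines: vihy glzlr hitli cjvj bujz qbv souu
Final line count: 7

Answer: 7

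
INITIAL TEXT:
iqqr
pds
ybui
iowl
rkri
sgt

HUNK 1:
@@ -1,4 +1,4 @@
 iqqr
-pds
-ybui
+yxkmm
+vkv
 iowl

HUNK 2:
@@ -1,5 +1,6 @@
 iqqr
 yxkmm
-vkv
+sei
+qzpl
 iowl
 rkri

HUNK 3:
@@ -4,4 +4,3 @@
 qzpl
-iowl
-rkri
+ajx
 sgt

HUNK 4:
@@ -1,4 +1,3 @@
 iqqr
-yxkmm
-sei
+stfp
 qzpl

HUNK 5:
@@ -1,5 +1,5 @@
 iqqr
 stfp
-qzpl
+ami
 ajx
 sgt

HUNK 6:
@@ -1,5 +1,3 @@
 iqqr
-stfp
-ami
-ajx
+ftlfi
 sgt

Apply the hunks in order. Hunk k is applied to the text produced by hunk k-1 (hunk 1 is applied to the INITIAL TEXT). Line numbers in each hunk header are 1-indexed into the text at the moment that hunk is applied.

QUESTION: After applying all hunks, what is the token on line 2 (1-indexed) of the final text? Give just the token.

Hunk 1: at line 1 remove [pds,ybui] add [yxkmm,vkv] -> 6 lines: iqqr yxkmm vkv iowl rkri sgt
Hunk 2: at line 1 remove [vkv] add [sei,qzpl] -> 7 lines: iqqr yxkmm sei qzpl iowl rkri sgt
Hunk 3: at line 4 remove [iowl,rkri] add [ajx] -> 6 lines: iqqr yxkmm sei qzpl ajx sgt
Hunk 4: at line 1 remove [yxkmm,sei] add [stfp] -> 5 lines: iqqr stfp qzpl ajx sgt
Hunk 5: at line 1 remove [qzpl] add [ami] -> 5 lines: iqqr stfp ami ajx sgt
Hunk 6: at line 1 remove [stfp,ami,ajx] add [ftlfi] -> 3 lines: iqqr ftlfi sgt
Final line 2: ftlfi

Answer: ftlfi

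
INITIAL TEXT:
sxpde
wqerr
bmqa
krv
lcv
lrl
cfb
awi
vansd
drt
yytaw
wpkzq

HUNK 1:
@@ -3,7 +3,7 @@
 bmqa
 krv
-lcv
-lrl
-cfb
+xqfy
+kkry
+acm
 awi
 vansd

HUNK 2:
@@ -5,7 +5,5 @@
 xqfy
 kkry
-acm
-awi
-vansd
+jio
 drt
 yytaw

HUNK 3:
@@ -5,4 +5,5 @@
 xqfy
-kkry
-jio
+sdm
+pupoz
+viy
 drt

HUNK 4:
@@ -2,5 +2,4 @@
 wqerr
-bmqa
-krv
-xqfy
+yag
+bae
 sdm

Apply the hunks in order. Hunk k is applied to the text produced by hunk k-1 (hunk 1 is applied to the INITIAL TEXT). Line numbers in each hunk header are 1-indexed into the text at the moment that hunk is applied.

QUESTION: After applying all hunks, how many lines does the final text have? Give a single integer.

Hunk 1: at line 3 remove [lcv,lrl,cfb] add [xqfy,kkry,acm] -> 12 lines: sxpde wqerr bmqa krv xqfy kkry acm awi vansd drt yytaw wpkzq
Hunk 2: at line 5 remove [acm,awi,vansd] add [jio] -> 10 lines: sxpde wqerr bmqa krv xqfy kkry jio drt yytaw wpkzq
Hunk 3: at line 5 remove [kkry,jio] add [sdm,pupoz,viy] -> 11 lines: sxpde wqerr bmqa krv xqfy sdm pupoz viy drt yytaw wpkzq
Hunk 4: at line 2 remove [bmqa,krv,xqfy] add [yag,bae] -> 10 lines: sxpde wqerr yag bae sdm pupoz viy drt yytaw wpkzq
Final line count: 10

Answer: 10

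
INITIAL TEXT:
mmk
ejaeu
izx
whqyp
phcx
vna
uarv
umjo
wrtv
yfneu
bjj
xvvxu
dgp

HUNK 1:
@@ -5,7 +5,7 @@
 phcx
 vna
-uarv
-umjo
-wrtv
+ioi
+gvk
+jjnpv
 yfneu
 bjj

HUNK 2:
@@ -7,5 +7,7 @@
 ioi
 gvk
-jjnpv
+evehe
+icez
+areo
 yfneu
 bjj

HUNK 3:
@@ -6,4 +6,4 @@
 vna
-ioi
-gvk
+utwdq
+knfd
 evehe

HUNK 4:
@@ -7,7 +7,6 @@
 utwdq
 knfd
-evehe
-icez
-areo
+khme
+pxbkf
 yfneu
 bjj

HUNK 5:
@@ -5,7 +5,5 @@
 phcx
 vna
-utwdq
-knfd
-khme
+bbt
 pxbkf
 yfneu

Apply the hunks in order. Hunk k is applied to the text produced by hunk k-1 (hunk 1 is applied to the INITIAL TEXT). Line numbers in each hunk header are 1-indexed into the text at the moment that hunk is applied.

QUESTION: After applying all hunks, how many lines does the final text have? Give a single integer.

Answer: 12

Derivation:
Hunk 1: at line 5 remove [uarv,umjo,wrtv] add [ioi,gvk,jjnpv] -> 13 lines: mmk ejaeu izx whqyp phcx vna ioi gvk jjnpv yfneu bjj xvvxu dgp
Hunk 2: at line 7 remove [jjnpv] add [evehe,icez,areo] -> 15 lines: mmk ejaeu izx whqyp phcx vna ioi gvk evehe icez areo yfneu bjj xvvxu dgp
Hunk 3: at line 6 remove [ioi,gvk] add [utwdq,knfd] -> 15 lines: mmk ejaeu izx whqyp phcx vna utwdq knfd evehe icez areo yfneu bjj xvvxu dgp
Hunk 4: at line 7 remove [evehe,icez,areo] add [khme,pxbkf] -> 14 lines: mmk ejaeu izx whqyp phcx vna utwdq knfd khme pxbkf yfneu bjj xvvxu dgp
Hunk 5: at line 5 remove [utwdq,knfd,khme] add [bbt] -> 12 lines: mmk ejaeu izx whqyp phcx vna bbt pxbkf yfneu bjj xvvxu dgp
Final line count: 12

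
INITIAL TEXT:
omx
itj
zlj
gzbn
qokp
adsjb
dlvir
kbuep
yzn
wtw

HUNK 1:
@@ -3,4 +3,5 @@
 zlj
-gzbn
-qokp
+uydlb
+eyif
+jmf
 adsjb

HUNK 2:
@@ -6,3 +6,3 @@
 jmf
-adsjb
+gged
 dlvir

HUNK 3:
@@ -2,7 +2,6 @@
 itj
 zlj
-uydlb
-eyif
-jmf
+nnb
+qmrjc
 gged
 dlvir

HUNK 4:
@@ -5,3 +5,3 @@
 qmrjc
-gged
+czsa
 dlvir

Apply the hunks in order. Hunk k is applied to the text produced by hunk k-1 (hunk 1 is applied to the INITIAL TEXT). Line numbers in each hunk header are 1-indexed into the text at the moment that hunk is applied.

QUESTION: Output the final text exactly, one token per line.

Hunk 1: at line 3 remove [gzbn,qokp] add [uydlb,eyif,jmf] -> 11 lines: omx itj zlj uydlb eyif jmf adsjb dlvir kbuep yzn wtw
Hunk 2: at line 6 remove [adsjb] add [gged] -> 11 lines: omx itj zlj uydlb eyif jmf gged dlvir kbuep yzn wtw
Hunk 3: at line 2 remove [uydlb,eyif,jmf] add [nnb,qmrjc] -> 10 lines: omx itj zlj nnb qmrjc gged dlvir kbuep yzn wtw
Hunk 4: at line 5 remove [gged] add [czsa] -> 10 lines: omx itj zlj nnb qmrjc czsa dlvir kbuep yzn wtw

Answer: omx
itj
zlj
nnb
qmrjc
czsa
dlvir
kbuep
yzn
wtw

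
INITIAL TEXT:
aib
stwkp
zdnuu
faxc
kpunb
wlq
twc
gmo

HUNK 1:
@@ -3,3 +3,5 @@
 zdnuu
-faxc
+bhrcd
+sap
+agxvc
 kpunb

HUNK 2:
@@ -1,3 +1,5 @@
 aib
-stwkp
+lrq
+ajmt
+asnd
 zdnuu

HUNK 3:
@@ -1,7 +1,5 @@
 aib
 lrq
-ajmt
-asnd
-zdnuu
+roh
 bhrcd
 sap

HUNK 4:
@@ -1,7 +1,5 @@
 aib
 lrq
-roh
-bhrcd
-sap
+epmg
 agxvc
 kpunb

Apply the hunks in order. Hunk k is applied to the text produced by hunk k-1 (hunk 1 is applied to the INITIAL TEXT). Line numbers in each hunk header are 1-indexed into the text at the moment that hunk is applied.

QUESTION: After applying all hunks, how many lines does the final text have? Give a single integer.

Hunk 1: at line 3 remove [faxc] add [bhrcd,sap,agxvc] -> 10 lines: aib stwkp zdnuu bhrcd sap agxvc kpunb wlq twc gmo
Hunk 2: at line 1 remove [stwkp] add [lrq,ajmt,asnd] -> 12 lines: aib lrq ajmt asnd zdnuu bhrcd sap agxvc kpunb wlq twc gmo
Hunk 3: at line 1 remove [ajmt,asnd,zdnuu] add [roh] -> 10 lines: aib lrq roh bhrcd sap agxvc kpunb wlq twc gmo
Hunk 4: at line 1 remove [roh,bhrcd,sap] add [epmg] -> 8 lines: aib lrq epmg agxvc kpunb wlq twc gmo
Final line count: 8

Answer: 8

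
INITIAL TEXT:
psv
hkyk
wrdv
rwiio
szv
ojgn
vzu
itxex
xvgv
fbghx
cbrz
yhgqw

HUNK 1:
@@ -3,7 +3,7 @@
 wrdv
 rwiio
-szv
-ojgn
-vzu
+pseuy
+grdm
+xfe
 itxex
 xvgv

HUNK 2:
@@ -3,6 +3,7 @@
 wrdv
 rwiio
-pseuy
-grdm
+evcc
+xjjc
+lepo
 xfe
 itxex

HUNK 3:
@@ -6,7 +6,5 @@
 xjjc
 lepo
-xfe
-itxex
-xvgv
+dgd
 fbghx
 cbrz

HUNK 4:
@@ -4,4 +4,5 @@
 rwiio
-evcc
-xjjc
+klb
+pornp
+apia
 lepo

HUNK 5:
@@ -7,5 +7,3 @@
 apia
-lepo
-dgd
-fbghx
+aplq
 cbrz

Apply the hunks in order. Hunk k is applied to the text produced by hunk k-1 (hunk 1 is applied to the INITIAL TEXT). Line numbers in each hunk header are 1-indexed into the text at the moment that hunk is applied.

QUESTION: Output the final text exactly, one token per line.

Hunk 1: at line 3 remove [szv,ojgn,vzu] add [pseuy,grdm,xfe] -> 12 lines: psv hkyk wrdv rwiio pseuy grdm xfe itxex xvgv fbghx cbrz yhgqw
Hunk 2: at line 3 remove [pseuy,grdm] add [evcc,xjjc,lepo] -> 13 lines: psv hkyk wrdv rwiio evcc xjjc lepo xfe itxex xvgv fbghx cbrz yhgqw
Hunk 3: at line 6 remove [xfe,itxex,xvgv] add [dgd] -> 11 lines: psv hkyk wrdv rwiio evcc xjjc lepo dgd fbghx cbrz yhgqw
Hunk 4: at line 4 remove [evcc,xjjc] add [klb,pornp,apia] -> 12 lines: psv hkyk wrdv rwiio klb pornp apia lepo dgd fbghx cbrz yhgqw
Hunk 5: at line 7 remove [lepo,dgd,fbghx] add [aplq] -> 10 lines: psv hkyk wrdv rwiio klb pornp apia aplq cbrz yhgqw

Answer: psv
hkyk
wrdv
rwiio
klb
pornp
apia
aplq
cbrz
yhgqw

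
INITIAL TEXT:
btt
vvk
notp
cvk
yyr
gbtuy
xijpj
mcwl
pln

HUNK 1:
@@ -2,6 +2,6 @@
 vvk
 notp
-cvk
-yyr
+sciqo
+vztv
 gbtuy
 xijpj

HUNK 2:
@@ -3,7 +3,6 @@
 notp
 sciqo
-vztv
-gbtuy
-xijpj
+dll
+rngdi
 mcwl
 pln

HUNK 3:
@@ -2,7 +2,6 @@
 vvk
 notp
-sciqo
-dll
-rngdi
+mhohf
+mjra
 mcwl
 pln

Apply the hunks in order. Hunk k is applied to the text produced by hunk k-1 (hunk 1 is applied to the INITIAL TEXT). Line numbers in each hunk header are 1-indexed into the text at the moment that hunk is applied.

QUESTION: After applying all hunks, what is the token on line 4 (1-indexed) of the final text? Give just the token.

Answer: mhohf

Derivation:
Hunk 1: at line 2 remove [cvk,yyr] add [sciqo,vztv] -> 9 lines: btt vvk notp sciqo vztv gbtuy xijpj mcwl pln
Hunk 2: at line 3 remove [vztv,gbtuy,xijpj] add [dll,rngdi] -> 8 lines: btt vvk notp sciqo dll rngdi mcwl pln
Hunk 3: at line 2 remove [sciqo,dll,rngdi] add [mhohf,mjra] -> 7 lines: btt vvk notp mhohf mjra mcwl pln
Final line 4: mhohf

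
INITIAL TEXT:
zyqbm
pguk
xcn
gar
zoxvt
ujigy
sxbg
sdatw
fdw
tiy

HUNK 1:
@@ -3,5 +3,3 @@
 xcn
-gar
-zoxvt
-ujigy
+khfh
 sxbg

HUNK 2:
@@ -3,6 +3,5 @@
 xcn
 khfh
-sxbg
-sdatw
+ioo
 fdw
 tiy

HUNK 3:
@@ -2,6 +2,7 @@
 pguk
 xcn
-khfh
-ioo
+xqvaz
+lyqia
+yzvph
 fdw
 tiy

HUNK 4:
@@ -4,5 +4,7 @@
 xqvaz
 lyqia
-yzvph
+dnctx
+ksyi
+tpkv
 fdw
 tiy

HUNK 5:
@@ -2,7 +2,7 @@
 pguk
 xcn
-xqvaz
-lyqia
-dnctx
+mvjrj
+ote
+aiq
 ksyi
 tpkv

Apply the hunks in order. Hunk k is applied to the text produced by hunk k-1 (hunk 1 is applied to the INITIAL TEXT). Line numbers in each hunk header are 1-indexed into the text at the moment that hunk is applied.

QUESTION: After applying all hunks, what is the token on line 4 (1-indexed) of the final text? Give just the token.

Hunk 1: at line 3 remove [gar,zoxvt,ujigy] add [khfh] -> 8 lines: zyqbm pguk xcn khfh sxbg sdatw fdw tiy
Hunk 2: at line 3 remove [sxbg,sdatw] add [ioo] -> 7 lines: zyqbm pguk xcn khfh ioo fdw tiy
Hunk 3: at line 2 remove [khfh,ioo] add [xqvaz,lyqia,yzvph] -> 8 lines: zyqbm pguk xcn xqvaz lyqia yzvph fdw tiy
Hunk 4: at line 4 remove [yzvph] add [dnctx,ksyi,tpkv] -> 10 lines: zyqbm pguk xcn xqvaz lyqia dnctx ksyi tpkv fdw tiy
Hunk 5: at line 2 remove [xqvaz,lyqia,dnctx] add [mvjrj,ote,aiq] -> 10 lines: zyqbm pguk xcn mvjrj ote aiq ksyi tpkv fdw tiy
Final line 4: mvjrj

Answer: mvjrj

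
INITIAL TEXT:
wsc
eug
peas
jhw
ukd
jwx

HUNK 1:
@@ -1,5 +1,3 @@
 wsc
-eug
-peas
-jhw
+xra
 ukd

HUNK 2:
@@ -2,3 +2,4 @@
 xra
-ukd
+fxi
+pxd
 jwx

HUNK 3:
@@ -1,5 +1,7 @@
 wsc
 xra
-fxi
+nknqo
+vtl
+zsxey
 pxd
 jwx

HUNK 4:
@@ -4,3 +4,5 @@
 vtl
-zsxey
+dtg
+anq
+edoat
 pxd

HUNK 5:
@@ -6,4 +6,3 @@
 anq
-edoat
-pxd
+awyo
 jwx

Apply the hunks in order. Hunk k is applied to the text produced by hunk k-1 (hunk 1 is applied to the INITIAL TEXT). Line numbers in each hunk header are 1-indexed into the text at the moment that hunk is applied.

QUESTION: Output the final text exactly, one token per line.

Answer: wsc
xra
nknqo
vtl
dtg
anq
awyo
jwx

Derivation:
Hunk 1: at line 1 remove [eug,peas,jhw] add [xra] -> 4 lines: wsc xra ukd jwx
Hunk 2: at line 2 remove [ukd] add [fxi,pxd] -> 5 lines: wsc xra fxi pxd jwx
Hunk 3: at line 1 remove [fxi] add [nknqo,vtl,zsxey] -> 7 lines: wsc xra nknqo vtl zsxey pxd jwx
Hunk 4: at line 4 remove [zsxey] add [dtg,anq,edoat] -> 9 lines: wsc xra nknqo vtl dtg anq edoat pxd jwx
Hunk 5: at line 6 remove [edoat,pxd] add [awyo] -> 8 lines: wsc xra nknqo vtl dtg anq awyo jwx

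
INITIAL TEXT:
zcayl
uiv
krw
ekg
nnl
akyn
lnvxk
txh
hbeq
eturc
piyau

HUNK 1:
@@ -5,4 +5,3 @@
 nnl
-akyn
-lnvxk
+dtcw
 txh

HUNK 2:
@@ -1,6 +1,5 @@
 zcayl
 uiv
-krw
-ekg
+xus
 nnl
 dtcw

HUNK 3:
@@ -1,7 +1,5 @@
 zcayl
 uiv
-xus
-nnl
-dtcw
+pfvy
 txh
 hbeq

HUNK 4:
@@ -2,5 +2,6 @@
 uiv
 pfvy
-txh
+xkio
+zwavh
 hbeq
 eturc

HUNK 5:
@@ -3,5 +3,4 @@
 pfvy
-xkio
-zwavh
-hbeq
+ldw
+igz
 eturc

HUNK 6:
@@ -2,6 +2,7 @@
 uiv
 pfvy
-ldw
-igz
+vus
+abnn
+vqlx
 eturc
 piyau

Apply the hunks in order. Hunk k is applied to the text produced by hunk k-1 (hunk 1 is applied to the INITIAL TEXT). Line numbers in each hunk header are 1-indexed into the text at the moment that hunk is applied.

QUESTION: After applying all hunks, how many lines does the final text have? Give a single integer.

Hunk 1: at line 5 remove [akyn,lnvxk] add [dtcw] -> 10 lines: zcayl uiv krw ekg nnl dtcw txh hbeq eturc piyau
Hunk 2: at line 1 remove [krw,ekg] add [xus] -> 9 lines: zcayl uiv xus nnl dtcw txh hbeq eturc piyau
Hunk 3: at line 1 remove [xus,nnl,dtcw] add [pfvy] -> 7 lines: zcayl uiv pfvy txh hbeq eturc piyau
Hunk 4: at line 2 remove [txh] add [xkio,zwavh] -> 8 lines: zcayl uiv pfvy xkio zwavh hbeq eturc piyau
Hunk 5: at line 3 remove [xkio,zwavh,hbeq] add [ldw,igz] -> 7 lines: zcayl uiv pfvy ldw igz eturc piyau
Hunk 6: at line 2 remove [ldw,igz] add [vus,abnn,vqlx] -> 8 lines: zcayl uiv pfvy vus abnn vqlx eturc piyau
Final line count: 8

Answer: 8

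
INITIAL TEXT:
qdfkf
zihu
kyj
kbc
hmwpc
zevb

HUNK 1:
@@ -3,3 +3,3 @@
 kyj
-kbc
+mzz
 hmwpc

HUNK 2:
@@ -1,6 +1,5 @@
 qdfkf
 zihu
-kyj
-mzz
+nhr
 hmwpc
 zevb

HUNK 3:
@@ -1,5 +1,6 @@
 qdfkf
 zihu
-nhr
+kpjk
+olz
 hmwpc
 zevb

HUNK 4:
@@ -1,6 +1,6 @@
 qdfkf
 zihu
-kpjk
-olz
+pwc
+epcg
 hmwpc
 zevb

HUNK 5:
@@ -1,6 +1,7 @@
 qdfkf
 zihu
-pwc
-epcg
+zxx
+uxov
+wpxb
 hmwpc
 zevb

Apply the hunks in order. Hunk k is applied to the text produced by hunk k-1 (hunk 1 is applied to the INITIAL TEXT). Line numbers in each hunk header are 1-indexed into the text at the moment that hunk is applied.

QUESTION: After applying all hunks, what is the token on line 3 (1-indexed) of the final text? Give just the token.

Answer: zxx

Derivation:
Hunk 1: at line 3 remove [kbc] add [mzz] -> 6 lines: qdfkf zihu kyj mzz hmwpc zevb
Hunk 2: at line 1 remove [kyj,mzz] add [nhr] -> 5 lines: qdfkf zihu nhr hmwpc zevb
Hunk 3: at line 1 remove [nhr] add [kpjk,olz] -> 6 lines: qdfkf zihu kpjk olz hmwpc zevb
Hunk 4: at line 1 remove [kpjk,olz] add [pwc,epcg] -> 6 lines: qdfkf zihu pwc epcg hmwpc zevb
Hunk 5: at line 1 remove [pwc,epcg] add [zxx,uxov,wpxb] -> 7 lines: qdfkf zihu zxx uxov wpxb hmwpc zevb
Final line 3: zxx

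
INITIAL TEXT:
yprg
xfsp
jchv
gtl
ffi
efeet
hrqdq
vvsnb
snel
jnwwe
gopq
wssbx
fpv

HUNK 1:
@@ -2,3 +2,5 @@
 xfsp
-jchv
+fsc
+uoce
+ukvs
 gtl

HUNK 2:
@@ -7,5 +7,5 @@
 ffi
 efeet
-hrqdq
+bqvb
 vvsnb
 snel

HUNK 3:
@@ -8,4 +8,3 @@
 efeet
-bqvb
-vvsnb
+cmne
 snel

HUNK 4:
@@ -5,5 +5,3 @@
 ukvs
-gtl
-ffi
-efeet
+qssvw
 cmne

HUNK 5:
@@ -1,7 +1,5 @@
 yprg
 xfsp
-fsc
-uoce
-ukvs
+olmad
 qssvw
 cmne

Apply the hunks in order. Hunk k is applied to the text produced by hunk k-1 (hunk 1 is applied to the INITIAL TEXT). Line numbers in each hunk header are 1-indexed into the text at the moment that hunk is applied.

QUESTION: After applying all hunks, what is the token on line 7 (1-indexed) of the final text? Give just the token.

Answer: jnwwe

Derivation:
Hunk 1: at line 2 remove [jchv] add [fsc,uoce,ukvs] -> 15 lines: yprg xfsp fsc uoce ukvs gtl ffi efeet hrqdq vvsnb snel jnwwe gopq wssbx fpv
Hunk 2: at line 7 remove [hrqdq] add [bqvb] -> 15 lines: yprg xfsp fsc uoce ukvs gtl ffi efeet bqvb vvsnb snel jnwwe gopq wssbx fpv
Hunk 3: at line 8 remove [bqvb,vvsnb] add [cmne] -> 14 lines: yprg xfsp fsc uoce ukvs gtl ffi efeet cmne snel jnwwe gopq wssbx fpv
Hunk 4: at line 5 remove [gtl,ffi,efeet] add [qssvw] -> 12 lines: yprg xfsp fsc uoce ukvs qssvw cmne snel jnwwe gopq wssbx fpv
Hunk 5: at line 1 remove [fsc,uoce,ukvs] add [olmad] -> 10 lines: yprg xfsp olmad qssvw cmne snel jnwwe gopq wssbx fpv
Final line 7: jnwwe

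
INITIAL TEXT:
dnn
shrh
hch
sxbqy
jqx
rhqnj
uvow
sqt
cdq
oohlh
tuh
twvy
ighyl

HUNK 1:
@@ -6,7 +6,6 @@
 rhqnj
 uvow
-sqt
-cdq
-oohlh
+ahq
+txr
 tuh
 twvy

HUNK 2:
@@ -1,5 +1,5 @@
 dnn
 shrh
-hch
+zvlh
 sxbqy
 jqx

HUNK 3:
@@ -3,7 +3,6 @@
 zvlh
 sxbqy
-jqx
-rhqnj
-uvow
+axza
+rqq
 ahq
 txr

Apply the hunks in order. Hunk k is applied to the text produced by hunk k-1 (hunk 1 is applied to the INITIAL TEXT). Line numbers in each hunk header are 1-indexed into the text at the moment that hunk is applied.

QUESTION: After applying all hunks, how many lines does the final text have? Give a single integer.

Hunk 1: at line 6 remove [sqt,cdq,oohlh] add [ahq,txr] -> 12 lines: dnn shrh hch sxbqy jqx rhqnj uvow ahq txr tuh twvy ighyl
Hunk 2: at line 1 remove [hch] add [zvlh] -> 12 lines: dnn shrh zvlh sxbqy jqx rhqnj uvow ahq txr tuh twvy ighyl
Hunk 3: at line 3 remove [jqx,rhqnj,uvow] add [axza,rqq] -> 11 lines: dnn shrh zvlh sxbqy axza rqq ahq txr tuh twvy ighyl
Final line count: 11

Answer: 11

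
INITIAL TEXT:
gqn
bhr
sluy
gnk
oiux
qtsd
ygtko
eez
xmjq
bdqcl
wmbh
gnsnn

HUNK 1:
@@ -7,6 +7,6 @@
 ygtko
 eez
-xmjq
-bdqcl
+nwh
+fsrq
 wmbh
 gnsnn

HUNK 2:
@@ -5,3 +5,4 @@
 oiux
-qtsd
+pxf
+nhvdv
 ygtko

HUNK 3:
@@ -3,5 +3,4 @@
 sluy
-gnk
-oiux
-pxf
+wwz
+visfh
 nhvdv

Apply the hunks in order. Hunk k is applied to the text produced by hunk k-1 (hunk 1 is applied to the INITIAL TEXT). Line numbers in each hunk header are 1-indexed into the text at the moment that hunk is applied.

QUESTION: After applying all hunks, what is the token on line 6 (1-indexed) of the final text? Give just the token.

Hunk 1: at line 7 remove [xmjq,bdqcl] add [nwh,fsrq] -> 12 lines: gqn bhr sluy gnk oiux qtsd ygtko eez nwh fsrq wmbh gnsnn
Hunk 2: at line 5 remove [qtsd] add [pxf,nhvdv] -> 13 lines: gqn bhr sluy gnk oiux pxf nhvdv ygtko eez nwh fsrq wmbh gnsnn
Hunk 3: at line 3 remove [gnk,oiux,pxf] add [wwz,visfh] -> 12 lines: gqn bhr sluy wwz visfh nhvdv ygtko eez nwh fsrq wmbh gnsnn
Final line 6: nhvdv

Answer: nhvdv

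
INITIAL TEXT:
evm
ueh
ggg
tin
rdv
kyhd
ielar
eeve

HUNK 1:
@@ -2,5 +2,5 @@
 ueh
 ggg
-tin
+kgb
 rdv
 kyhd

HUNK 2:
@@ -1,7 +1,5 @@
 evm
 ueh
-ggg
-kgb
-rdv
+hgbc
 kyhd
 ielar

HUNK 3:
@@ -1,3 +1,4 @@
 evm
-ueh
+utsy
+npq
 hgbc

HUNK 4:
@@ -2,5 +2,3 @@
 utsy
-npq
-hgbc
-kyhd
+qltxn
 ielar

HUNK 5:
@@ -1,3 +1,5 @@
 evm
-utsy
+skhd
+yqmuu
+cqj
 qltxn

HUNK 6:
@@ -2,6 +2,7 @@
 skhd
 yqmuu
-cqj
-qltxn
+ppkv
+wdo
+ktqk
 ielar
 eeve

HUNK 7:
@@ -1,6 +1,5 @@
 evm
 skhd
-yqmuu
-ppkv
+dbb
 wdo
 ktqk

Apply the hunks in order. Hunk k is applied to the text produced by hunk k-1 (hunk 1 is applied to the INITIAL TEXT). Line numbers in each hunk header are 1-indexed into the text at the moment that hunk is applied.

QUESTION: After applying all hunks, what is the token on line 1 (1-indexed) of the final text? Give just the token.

Answer: evm

Derivation:
Hunk 1: at line 2 remove [tin] add [kgb] -> 8 lines: evm ueh ggg kgb rdv kyhd ielar eeve
Hunk 2: at line 1 remove [ggg,kgb,rdv] add [hgbc] -> 6 lines: evm ueh hgbc kyhd ielar eeve
Hunk 3: at line 1 remove [ueh] add [utsy,npq] -> 7 lines: evm utsy npq hgbc kyhd ielar eeve
Hunk 4: at line 2 remove [npq,hgbc,kyhd] add [qltxn] -> 5 lines: evm utsy qltxn ielar eeve
Hunk 5: at line 1 remove [utsy] add [skhd,yqmuu,cqj] -> 7 lines: evm skhd yqmuu cqj qltxn ielar eeve
Hunk 6: at line 2 remove [cqj,qltxn] add [ppkv,wdo,ktqk] -> 8 lines: evm skhd yqmuu ppkv wdo ktqk ielar eeve
Hunk 7: at line 1 remove [yqmuu,ppkv] add [dbb] -> 7 lines: evm skhd dbb wdo ktqk ielar eeve
Final line 1: evm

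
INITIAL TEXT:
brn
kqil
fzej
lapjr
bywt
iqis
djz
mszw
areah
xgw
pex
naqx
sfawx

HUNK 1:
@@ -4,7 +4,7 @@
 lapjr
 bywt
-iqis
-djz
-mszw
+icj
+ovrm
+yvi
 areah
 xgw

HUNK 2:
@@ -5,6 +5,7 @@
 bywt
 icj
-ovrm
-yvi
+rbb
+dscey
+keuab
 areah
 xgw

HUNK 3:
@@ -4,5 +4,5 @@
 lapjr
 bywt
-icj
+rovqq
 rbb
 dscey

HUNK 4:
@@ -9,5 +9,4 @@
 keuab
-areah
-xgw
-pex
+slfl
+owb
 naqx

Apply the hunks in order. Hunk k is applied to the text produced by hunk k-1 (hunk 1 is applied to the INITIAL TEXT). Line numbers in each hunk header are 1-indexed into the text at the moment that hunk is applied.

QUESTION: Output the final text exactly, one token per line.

Hunk 1: at line 4 remove [iqis,djz,mszw] add [icj,ovrm,yvi] -> 13 lines: brn kqil fzej lapjr bywt icj ovrm yvi areah xgw pex naqx sfawx
Hunk 2: at line 5 remove [ovrm,yvi] add [rbb,dscey,keuab] -> 14 lines: brn kqil fzej lapjr bywt icj rbb dscey keuab areah xgw pex naqx sfawx
Hunk 3: at line 4 remove [icj] add [rovqq] -> 14 lines: brn kqil fzej lapjr bywt rovqq rbb dscey keuab areah xgw pex naqx sfawx
Hunk 4: at line 9 remove [areah,xgw,pex] add [slfl,owb] -> 13 lines: brn kqil fzej lapjr bywt rovqq rbb dscey keuab slfl owb naqx sfawx

Answer: brn
kqil
fzej
lapjr
bywt
rovqq
rbb
dscey
keuab
slfl
owb
naqx
sfawx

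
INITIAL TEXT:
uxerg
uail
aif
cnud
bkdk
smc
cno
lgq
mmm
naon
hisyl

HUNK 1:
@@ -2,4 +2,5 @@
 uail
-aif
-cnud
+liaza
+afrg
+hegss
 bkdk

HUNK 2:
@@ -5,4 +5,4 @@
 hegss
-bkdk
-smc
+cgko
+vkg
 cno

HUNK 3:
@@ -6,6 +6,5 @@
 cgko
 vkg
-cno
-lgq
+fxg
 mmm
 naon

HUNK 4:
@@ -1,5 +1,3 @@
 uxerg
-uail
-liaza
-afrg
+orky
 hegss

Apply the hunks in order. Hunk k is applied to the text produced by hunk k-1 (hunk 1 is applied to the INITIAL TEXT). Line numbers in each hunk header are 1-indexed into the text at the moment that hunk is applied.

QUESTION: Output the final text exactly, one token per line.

Answer: uxerg
orky
hegss
cgko
vkg
fxg
mmm
naon
hisyl

Derivation:
Hunk 1: at line 2 remove [aif,cnud] add [liaza,afrg,hegss] -> 12 lines: uxerg uail liaza afrg hegss bkdk smc cno lgq mmm naon hisyl
Hunk 2: at line 5 remove [bkdk,smc] add [cgko,vkg] -> 12 lines: uxerg uail liaza afrg hegss cgko vkg cno lgq mmm naon hisyl
Hunk 3: at line 6 remove [cno,lgq] add [fxg] -> 11 lines: uxerg uail liaza afrg hegss cgko vkg fxg mmm naon hisyl
Hunk 4: at line 1 remove [uail,liaza,afrg] add [orky] -> 9 lines: uxerg orky hegss cgko vkg fxg mmm naon hisyl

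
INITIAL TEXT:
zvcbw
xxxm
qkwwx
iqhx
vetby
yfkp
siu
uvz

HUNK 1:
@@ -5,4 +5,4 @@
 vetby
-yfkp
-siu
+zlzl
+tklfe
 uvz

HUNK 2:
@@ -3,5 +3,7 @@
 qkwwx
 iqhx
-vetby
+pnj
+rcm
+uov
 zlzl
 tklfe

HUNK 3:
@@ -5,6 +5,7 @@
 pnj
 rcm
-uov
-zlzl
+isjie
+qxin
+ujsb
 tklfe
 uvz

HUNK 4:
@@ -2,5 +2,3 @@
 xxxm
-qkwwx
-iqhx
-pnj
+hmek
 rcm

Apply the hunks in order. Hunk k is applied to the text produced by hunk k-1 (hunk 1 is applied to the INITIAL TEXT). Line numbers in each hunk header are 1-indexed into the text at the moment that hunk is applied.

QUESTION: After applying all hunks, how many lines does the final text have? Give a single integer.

Answer: 9

Derivation:
Hunk 1: at line 5 remove [yfkp,siu] add [zlzl,tklfe] -> 8 lines: zvcbw xxxm qkwwx iqhx vetby zlzl tklfe uvz
Hunk 2: at line 3 remove [vetby] add [pnj,rcm,uov] -> 10 lines: zvcbw xxxm qkwwx iqhx pnj rcm uov zlzl tklfe uvz
Hunk 3: at line 5 remove [uov,zlzl] add [isjie,qxin,ujsb] -> 11 lines: zvcbw xxxm qkwwx iqhx pnj rcm isjie qxin ujsb tklfe uvz
Hunk 4: at line 2 remove [qkwwx,iqhx,pnj] add [hmek] -> 9 lines: zvcbw xxxm hmek rcm isjie qxin ujsb tklfe uvz
Final line count: 9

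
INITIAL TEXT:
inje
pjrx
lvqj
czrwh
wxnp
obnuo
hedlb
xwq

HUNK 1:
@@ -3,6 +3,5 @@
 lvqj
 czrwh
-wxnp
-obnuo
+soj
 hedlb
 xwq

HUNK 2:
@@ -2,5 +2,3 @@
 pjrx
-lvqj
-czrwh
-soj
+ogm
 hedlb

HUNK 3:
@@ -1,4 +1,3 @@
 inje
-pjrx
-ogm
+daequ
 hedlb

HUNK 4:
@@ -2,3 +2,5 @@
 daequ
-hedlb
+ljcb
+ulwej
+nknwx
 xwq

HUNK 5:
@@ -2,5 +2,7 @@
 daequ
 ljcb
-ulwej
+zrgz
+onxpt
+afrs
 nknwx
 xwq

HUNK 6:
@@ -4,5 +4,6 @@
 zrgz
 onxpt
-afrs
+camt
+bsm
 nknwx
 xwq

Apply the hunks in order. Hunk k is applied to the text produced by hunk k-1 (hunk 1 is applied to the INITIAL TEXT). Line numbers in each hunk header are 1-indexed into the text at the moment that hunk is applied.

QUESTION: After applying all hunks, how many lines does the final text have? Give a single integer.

Answer: 9

Derivation:
Hunk 1: at line 3 remove [wxnp,obnuo] add [soj] -> 7 lines: inje pjrx lvqj czrwh soj hedlb xwq
Hunk 2: at line 2 remove [lvqj,czrwh,soj] add [ogm] -> 5 lines: inje pjrx ogm hedlb xwq
Hunk 3: at line 1 remove [pjrx,ogm] add [daequ] -> 4 lines: inje daequ hedlb xwq
Hunk 4: at line 2 remove [hedlb] add [ljcb,ulwej,nknwx] -> 6 lines: inje daequ ljcb ulwej nknwx xwq
Hunk 5: at line 2 remove [ulwej] add [zrgz,onxpt,afrs] -> 8 lines: inje daequ ljcb zrgz onxpt afrs nknwx xwq
Hunk 6: at line 4 remove [afrs] add [camt,bsm] -> 9 lines: inje daequ ljcb zrgz onxpt camt bsm nknwx xwq
Final line count: 9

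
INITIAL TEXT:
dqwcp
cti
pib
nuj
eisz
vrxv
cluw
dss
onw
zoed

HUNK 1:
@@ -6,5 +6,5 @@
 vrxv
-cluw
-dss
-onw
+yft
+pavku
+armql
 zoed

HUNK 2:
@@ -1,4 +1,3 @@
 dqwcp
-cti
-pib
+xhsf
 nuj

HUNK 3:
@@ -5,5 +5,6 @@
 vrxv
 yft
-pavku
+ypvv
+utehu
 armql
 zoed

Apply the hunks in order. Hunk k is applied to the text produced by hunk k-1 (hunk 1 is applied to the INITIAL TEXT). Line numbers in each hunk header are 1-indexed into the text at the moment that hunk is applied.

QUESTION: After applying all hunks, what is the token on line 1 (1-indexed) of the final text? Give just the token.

Hunk 1: at line 6 remove [cluw,dss,onw] add [yft,pavku,armql] -> 10 lines: dqwcp cti pib nuj eisz vrxv yft pavku armql zoed
Hunk 2: at line 1 remove [cti,pib] add [xhsf] -> 9 lines: dqwcp xhsf nuj eisz vrxv yft pavku armql zoed
Hunk 3: at line 5 remove [pavku] add [ypvv,utehu] -> 10 lines: dqwcp xhsf nuj eisz vrxv yft ypvv utehu armql zoed
Final line 1: dqwcp

Answer: dqwcp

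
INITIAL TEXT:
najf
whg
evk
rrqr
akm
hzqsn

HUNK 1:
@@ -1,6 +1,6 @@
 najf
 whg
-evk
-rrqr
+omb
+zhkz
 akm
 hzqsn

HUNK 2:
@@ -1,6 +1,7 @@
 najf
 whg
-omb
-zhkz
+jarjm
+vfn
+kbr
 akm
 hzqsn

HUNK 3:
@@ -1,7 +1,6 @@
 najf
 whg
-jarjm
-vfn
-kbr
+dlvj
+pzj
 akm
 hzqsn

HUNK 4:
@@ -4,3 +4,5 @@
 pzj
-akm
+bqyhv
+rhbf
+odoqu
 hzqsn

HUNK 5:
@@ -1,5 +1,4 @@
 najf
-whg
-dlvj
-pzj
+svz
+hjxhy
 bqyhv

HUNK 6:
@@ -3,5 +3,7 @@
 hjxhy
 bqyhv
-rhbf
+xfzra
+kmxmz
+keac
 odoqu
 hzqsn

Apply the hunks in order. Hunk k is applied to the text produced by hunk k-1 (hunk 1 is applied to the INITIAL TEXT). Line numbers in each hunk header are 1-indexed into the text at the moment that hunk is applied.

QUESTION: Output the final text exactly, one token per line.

Answer: najf
svz
hjxhy
bqyhv
xfzra
kmxmz
keac
odoqu
hzqsn

Derivation:
Hunk 1: at line 1 remove [evk,rrqr] add [omb,zhkz] -> 6 lines: najf whg omb zhkz akm hzqsn
Hunk 2: at line 1 remove [omb,zhkz] add [jarjm,vfn,kbr] -> 7 lines: najf whg jarjm vfn kbr akm hzqsn
Hunk 3: at line 1 remove [jarjm,vfn,kbr] add [dlvj,pzj] -> 6 lines: najf whg dlvj pzj akm hzqsn
Hunk 4: at line 4 remove [akm] add [bqyhv,rhbf,odoqu] -> 8 lines: najf whg dlvj pzj bqyhv rhbf odoqu hzqsn
Hunk 5: at line 1 remove [whg,dlvj,pzj] add [svz,hjxhy] -> 7 lines: najf svz hjxhy bqyhv rhbf odoqu hzqsn
Hunk 6: at line 3 remove [rhbf] add [xfzra,kmxmz,keac] -> 9 lines: najf svz hjxhy bqyhv xfzra kmxmz keac odoqu hzqsn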